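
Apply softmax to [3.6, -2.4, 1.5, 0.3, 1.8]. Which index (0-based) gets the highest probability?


Softmax is a monotonic transformation, so it preserves the argmax.
We need to find the index of the maximum logit.
Index 0: 3.6
Index 1: -2.4
Index 2: 1.5
Index 3: 0.3
Index 4: 1.8
Maximum logit = 3.6 at index 0

0


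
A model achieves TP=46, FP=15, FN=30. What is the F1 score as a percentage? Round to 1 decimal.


Precision = TP / (TP + FP) = 46 / 61 = 0.7541
Recall = TP / (TP + FN) = 46 / 76 = 0.6053
F1 = 2 * P * R / (P + R)
= 2 * 0.7541 * 0.6053 / (0.7541 + 0.6053)
= 0.9129 / 1.3594
= 0.6715
As percentage: 67.2%

67.2


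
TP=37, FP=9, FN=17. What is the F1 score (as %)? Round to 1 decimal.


Precision = TP / (TP + FP) = 37 / 46 = 0.8043
Recall = TP / (TP + FN) = 37 / 54 = 0.6852
F1 = 2 * P * R / (P + R)
= 2 * 0.8043 * 0.6852 / (0.8043 + 0.6852)
= 1.1023 / 1.4895
= 0.74
As percentage: 74.0%

74.0


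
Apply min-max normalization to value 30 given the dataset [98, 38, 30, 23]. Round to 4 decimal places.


Min = 23, Max = 98
Range = 98 - 23 = 75
Scaled = (x - min) / (max - min)
= (30 - 23) / 75
= 7 / 75
= 0.0933

0.0933


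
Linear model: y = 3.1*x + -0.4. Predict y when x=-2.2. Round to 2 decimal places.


y = 3.1 * -2.2 + (-0.4)
= -6.82 + (-0.4)
= -7.22

-7.22


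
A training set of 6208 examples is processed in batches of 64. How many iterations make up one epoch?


Iterations per epoch = dataset_size / batch_size
= 6208 / 64
= 97

97


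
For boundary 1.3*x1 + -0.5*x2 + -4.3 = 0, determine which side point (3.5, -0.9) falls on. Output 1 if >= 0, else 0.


Compute 1.3 * 3.5 + -0.5 * -0.9 + -4.3
= 4.55 + 0.45 + -4.3
= 0.7
Since 0.7 >= 0, the point is on the positive side.

1


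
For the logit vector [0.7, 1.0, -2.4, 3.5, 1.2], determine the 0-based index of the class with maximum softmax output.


Softmax is a monotonic transformation, so it preserves the argmax.
We need to find the index of the maximum logit.
Index 0: 0.7
Index 1: 1.0
Index 2: -2.4
Index 3: 3.5
Index 4: 1.2
Maximum logit = 3.5 at index 3

3


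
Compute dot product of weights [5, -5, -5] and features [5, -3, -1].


Element-wise products:
5 * 5 = 25
-5 * -3 = 15
-5 * -1 = 5
Sum = 25 + 15 + 5
= 45

45


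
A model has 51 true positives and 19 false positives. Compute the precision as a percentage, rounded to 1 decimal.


Precision = TP / (TP + FP) * 100
= 51 / (51 + 19)
= 51 / 70
= 0.7286
= 72.9%

72.9


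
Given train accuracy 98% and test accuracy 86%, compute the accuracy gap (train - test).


Gap = train_accuracy - test_accuracy
= 98 - 86
= 12%
This gap suggests the model is overfitting.

12


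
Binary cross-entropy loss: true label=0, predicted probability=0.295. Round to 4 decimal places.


For y=0: Loss = -log(1-p)
= -log(1 - 0.295)
= -log(0.705)
= -(-0.3496)
= 0.3496

0.3496


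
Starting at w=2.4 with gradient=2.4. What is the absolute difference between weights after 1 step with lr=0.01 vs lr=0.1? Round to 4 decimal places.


With lr=0.01: w_new = 2.4 - 0.01 * 2.4 = 2.376
With lr=0.1: w_new = 2.4 - 0.1 * 2.4 = 2.16
Absolute difference = |2.376 - 2.16|
= 0.2160

0.2160


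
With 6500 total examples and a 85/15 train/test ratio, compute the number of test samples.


Train samples = 6500 * 85% = 5525
Test samples = 6500 - 5525
= 975

975


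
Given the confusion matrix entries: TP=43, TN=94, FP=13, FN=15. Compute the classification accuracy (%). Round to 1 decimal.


Accuracy = (TP + TN) / (TP + TN + FP + FN) * 100
= (43 + 94) / (43 + 94 + 13 + 15)
= 137 / 165
= 0.8303
= 83.0%

83.0


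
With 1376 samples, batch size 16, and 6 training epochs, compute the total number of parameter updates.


Iterations per epoch = 1376 / 16 = 86
Total updates = iterations_per_epoch * epochs
= 86 * 6
= 516

516


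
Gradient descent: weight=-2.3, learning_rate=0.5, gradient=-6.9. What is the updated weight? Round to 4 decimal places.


w_new = w_old - lr * gradient
= -2.3 - 0.5 * -6.9
= -2.3 - (-3.45)
= 1.1500

1.1500


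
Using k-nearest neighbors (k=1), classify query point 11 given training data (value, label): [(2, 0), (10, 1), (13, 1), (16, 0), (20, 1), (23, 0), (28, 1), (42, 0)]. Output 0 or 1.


Distances from query 11:
Point 10 (class 1): distance = 1
K=1 nearest neighbors: classes = [1]
Votes for class 1: 1 / 1
Majority vote => class 1

1


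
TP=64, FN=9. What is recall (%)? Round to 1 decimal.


Recall = TP / (TP + FN) * 100
= 64 / (64 + 9)
= 64 / 73
= 0.8767
= 87.7%

87.7


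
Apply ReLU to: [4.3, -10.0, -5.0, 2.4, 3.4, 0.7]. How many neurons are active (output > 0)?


ReLU(x) = max(0, x) for each element:
ReLU(4.3) = 4.3
ReLU(-10.0) = 0
ReLU(-5.0) = 0
ReLU(2.4) = 2.4
ReLU(3.4) = 3.4
ReLU(0.7) = 0.7
Active neurons (>0): 4

4


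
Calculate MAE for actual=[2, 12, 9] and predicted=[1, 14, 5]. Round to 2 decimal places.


Absolute errors: [1, 2, 4]
Sum of absolute errors = 7
MAE = 7 / 3 = 2.33

2.33


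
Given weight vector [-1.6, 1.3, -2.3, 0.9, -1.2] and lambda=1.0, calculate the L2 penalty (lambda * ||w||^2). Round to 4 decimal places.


Squaring each weight:
(-1.6)^2 = 2.56
1.3^2 = 1.69
(-2.3)^2 = 5.29
0.9^2 = 0.81
(-1.2)^2 = 1.44
Sum of squares = 11.79
Penalty = 1.0 * 11.79 = 11.7900

11.7900


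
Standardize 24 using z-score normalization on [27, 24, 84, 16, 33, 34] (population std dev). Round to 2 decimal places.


Mean = (27 + 24 + 84 + 16 + 33 + 34) / 6 = 36.3333
Variance = sum((x_i - mean)^2) / n = 490.2222
Std = sqrt(490.2222) = 22.141
Z = (x - mean) / std
= (24 - 36.3333) / 22.141
= -12.3333 / 22.141
= -0.56

-0.56


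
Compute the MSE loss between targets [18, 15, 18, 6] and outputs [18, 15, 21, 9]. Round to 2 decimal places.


Differences: [0, 0, -3, -3]
Squared errors: [0, 0, 9, 9]
Sum of squared errors = 18
MSE = 18 / 4 = 4.50

4.50


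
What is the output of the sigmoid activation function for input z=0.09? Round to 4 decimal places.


sigmoid(z) = 1 / (1 + exp(-z))
exp(-(0.09)) = exp(-0.09) = 0.9139
1 + 0.9139 = 1.9139
1 / 1.9139 = 0.5225

0.5225


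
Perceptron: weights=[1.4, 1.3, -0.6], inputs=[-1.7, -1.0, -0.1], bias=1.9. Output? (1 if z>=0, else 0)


z = w . x + b
= 1.4*-1.7 + 1.3*-1.0 + -0.6*-0.1 + 1.9
= -2.38 + -1.3 + 0.06 + 1.9
= -3.62 + 1.9
= -1.72
Since z = -1.72 < 0, output = 0

0


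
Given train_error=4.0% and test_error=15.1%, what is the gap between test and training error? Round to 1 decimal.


Generalization gap = test_error - train_error
= 15.1 - 4.0
= 11.1%
A large gap suggests overfitting.

11.1


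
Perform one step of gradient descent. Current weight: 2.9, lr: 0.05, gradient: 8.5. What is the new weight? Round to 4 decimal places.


w_new = w_old - lr * gradient
= 2.9 - 0.05 * 8.5
= 2.9 - (0.425)
= 2.4750

2.4750


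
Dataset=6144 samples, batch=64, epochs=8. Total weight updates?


Iterations per epoch = 6144 / 64 = 96
Total updates = iterations_per_epoch * epochs
= 96 * 8
= 768

768


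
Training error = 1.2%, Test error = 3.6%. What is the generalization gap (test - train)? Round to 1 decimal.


Generalization gap = test_error - train_error
= 3.6 - 1.2
= 2.4%
A moderate gap.

2.4


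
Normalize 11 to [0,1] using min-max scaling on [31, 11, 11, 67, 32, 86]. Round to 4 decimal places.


Min = 11, Max = 86
Range = 86 - 11 = 75
Scaled = (x - min) / (max - min)
= (11 - 11) / 75
= 0 / 75
= 0.0000

0.0000


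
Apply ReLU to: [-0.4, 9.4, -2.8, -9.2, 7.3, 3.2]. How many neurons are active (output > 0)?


ReLU(x) = max(0, x) for each element:
ReLU(-0.4) = 0
ReLU(9.4) = 9.4
ReLU(-2.8) = 0
ReLU(-9.2) = 0
ReLU(7.3) = 7.3
ReLU(3.2) = 3.2
Active neurons (>0): 3

3


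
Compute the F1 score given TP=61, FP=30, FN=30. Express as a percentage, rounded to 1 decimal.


Precision = TP / (TP + FP) = 61 / 91 = 0.6703
Recall = TP / (TP + FN) = 61 / 91 = 0.6703
F1 = 2 * P * R / (P + R)
= 2 * 0.6703 * 0.6703 / (0.6703 + 0.6703)
= 0.8987 / 1.3407
= 0.6703
As percentage: 67.0%

67.0


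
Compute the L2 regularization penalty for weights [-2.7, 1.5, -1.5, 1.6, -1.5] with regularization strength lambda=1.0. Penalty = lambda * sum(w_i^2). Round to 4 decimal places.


Squaring each weight:
(-2.7)^2 = 7.29
1.5^2 = 2.25
(-1.5)^2 = 2.25
1.6^2 = 2.56
(-1.5)^2 = 2.25
Sum of squares = 16.6
Penalty = 1.0 * 16.6 = 16.6000

16.6000


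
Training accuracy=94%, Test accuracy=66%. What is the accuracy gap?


Gap = train_accuracy - test_accuracy
= 94 - 66
= 28%
This large gap strongly indicates overfitting.

28


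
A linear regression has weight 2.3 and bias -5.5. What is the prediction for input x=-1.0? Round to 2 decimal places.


y = 2.3 * -1.0 + (-5.5)
= -2.3 + (-5.5)
= -7.80

-7.80


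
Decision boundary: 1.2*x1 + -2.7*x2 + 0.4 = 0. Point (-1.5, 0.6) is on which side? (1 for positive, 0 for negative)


Compute 1.2 * -1.5 + -2.7 * 0.6 + 0.4
= -1.8 + -1.62 + 0.4
= -3.02
Since -3.02 < 0, the point is on the negative side.

0


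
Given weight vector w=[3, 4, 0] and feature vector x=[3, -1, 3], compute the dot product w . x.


Element-wise products:
3 * 3 = 9
4 * -1 = -4
0 * 3 = 0
Sum = 9 + -4 + 0
= 5

5


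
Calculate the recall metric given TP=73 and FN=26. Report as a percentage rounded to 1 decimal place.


Recall = TP / (TP + FN) * 100
= 73 / (73 + 26)
= 73 / 99
= 0.7374
= 73.7%

73.7


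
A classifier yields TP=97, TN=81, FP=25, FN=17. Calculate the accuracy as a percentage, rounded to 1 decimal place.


Accuracy = (TP + TN) / (TP + TN + FP + FN) * 100
= (97 + 81) / (97 + 81 + 25 + 17)
= 178 / 220
= 0.8091
= 80.9%

80.9


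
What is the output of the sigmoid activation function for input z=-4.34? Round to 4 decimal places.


sigmoid(z) = 1 / (1 + exp(-z))
exp(-(-4.34)) = exp(4.34) = 76.7075
1 + 76.7075 = 77.7075
1 / 77.7075 = 0.0129

0.0129


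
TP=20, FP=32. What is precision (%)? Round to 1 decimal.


Precision = TP / (TP + FP) * 100
= 20 / (20 + 32)
= 20 / 52
= 0.3846
= 38.5%

38.5


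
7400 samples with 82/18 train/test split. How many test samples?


Train samples = 7400 * 82% = 6068
Test samples = 7400 - 6068
= 1332

1332


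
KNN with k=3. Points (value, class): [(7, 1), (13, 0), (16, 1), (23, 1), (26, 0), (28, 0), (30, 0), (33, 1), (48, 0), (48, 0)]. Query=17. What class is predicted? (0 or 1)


Distances from query 17:
Point 16 (class 1): distance = 1
Point 13 (class 0): distance = 4
Point 23 (class 1): distance = 6
K=3 nearest neighbors: classes = [1, 0, 1]
Votes for class 1: 2 / 3
Majority vote => class 1

1


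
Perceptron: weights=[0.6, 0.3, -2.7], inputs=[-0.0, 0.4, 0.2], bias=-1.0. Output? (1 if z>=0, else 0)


z = w . x + b
= 0.6*-0.0 + 0.3*0.4 + -2.7*0.2 + -1.0
= -0.0 + 0.12 + -0.54 + -1.0
= -0.42 + -1.0
= -1.42
Since z = -1.42 < 0, output = 0

0


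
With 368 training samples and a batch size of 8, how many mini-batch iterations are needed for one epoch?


Iterations per epoch = dataset_size / batch_size
= 368 / 8
= 46

46


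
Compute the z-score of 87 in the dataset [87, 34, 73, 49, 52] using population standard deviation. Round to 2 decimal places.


Mean = (87 + 34 + 73 + 49 + 52) / 5 = 59.0
Variance = sum((x_i - mean)^2) / n = 350.8
Std = sqrt(350.8) = 18.7297
Z = (x - mean) / std
= (87 - 59.0) / 18.7297
= 28.0 / 18.7297
= 1.49

1.49


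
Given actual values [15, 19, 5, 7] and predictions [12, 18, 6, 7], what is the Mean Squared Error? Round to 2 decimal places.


Differences: [3, 1, -1, 0]
Squared errors: [9, 1, 1, 0]
Sum of squared errors = 11
MSE = 11 / 4 = 2.75

2.75


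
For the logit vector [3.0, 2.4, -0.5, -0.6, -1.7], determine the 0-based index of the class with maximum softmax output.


Softmax is a monotonic transformation, so it preserves the argmax.
We need to find the index of the maximum logit.
Index 0: 3.0
Index 1: 2.4
Index 2: -0.5
Index 3: -0.6
Index 4: -1.7
Maximum logit = 3.0 at index 0

0


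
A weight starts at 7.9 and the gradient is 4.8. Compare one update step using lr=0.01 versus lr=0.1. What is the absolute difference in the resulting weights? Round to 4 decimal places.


With lr=0.01: w_new = 7.9 - 0.01 * 4.8 = 7.852
With lr=0.1: w_new = 7.9 - 0.1 * 4.8 = 7.42
Absolute difference = |7.852 - 7.42|
= 0.4320

0.4320


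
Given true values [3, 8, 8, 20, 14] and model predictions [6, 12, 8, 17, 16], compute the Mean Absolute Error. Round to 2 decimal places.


Absolute errors: [3, 4, 0, 3, 2]
Sum of absolute errors = 12
MAE = 12 / 5 = 2.40

2.40


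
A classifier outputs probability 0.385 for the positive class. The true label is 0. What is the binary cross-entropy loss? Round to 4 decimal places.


For y=0: Loss = -log(1-p)
= -log(1 - 0.385)
= -log(0.615)
= -(-0.4861)
= 0.4861

0.4861


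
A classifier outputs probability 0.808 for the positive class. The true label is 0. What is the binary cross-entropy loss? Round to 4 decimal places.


For y=0: Loss = -log(1-p)
= -log(1 - 0.808)
= -log(0.192)
= -(-1.6503)
= 1.6503

1.6503


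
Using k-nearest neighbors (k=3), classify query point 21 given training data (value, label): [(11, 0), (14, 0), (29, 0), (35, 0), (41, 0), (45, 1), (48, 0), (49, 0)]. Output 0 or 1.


Distances from query 21:
Point 14 (class 0): distance = 7
Point 29 (class 0): distance = 8
Point 11 (class 0): distance = 10
K=3 nearest neighbors: classes = [0, 0, 0]
Votes for class 1: 0 / 3
Majority vote => class 0

0


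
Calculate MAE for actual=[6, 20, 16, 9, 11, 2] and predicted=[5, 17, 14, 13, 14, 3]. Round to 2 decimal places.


Absolute errors: [1, 3, 2, 4, 3, 1]
Sum of absolute errors = 14
MAE = 14 / 6 = 2.33

2.33


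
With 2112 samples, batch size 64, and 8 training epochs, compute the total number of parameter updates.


Iterations per epoch = 2112 / 64 = 33
Total updates = iterations_per_epoch * epochs
= 33 * 8
= 264

264


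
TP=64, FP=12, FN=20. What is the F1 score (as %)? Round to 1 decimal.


Precision = TP / (TP + FP) = 64 / 76 = 0.8421
Recall = TP / (TP + FN) = 64 / 84 = 0.7619
F1 = 2 * P * R / (P + R)
= 2 * 0.8421 * 0.7619 / (0.8421 + 0.7619)
= 1.2832 / 1.604
= 0.8
As percentage: 80.0%

80.0


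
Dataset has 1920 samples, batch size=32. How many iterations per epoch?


Iterations per epoch = dataset_size / batch_size
= 1920 / 32
= 60

60


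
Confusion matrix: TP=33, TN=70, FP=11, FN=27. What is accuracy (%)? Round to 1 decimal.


Accuracy = (TP + TN) / (TP + TN + FP + FN) * 100
= (33 + 70) / (33 + 70 + 11 + 27)
= 103 / 141
= 0.7305
= 73.0%

73.0


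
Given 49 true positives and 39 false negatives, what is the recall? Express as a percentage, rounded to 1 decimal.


Recall = TP / (TP + FN) * 100
= 49 / (49 + 39)
= 49 / 88
= 0.5568
= 55.7%

55.7


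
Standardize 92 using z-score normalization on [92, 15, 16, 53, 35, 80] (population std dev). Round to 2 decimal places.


Mean = (92 + 15 + 16 + 53 + 35 + 80) / 6 = 48.5
Variance = sum((x_i - mean)^2) / n = 877.5833
Std = sqrt(877.5833) = 29.624
Z = (x - mean) / std
= (92 - 48.5) / 29.624
= 43.5 / 29.624
= 1.47

1.47


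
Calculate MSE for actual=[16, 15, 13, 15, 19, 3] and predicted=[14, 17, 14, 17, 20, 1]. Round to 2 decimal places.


Differences: [2, -2, -1, -2, -1, 2]
Squared errors: [4, 4, 1, 4, 1, 4]
Sum of squared errors = 18
MSE = 18 / 6 = 3.00

3.00


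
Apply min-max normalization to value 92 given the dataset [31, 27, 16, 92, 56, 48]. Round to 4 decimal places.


Min = 16, Max = 92
Range = 92 - 16 = 76
Scaled = (x - min) / (max - min)
= (92 - 16) / 76
= 76 / 76
= 1.0000

1.0000


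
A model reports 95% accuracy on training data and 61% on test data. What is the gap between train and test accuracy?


Gap = train_accuracy - test_accuracy
= 95 - 61
= 34%
This large gap strongly indicates overfitting.

34


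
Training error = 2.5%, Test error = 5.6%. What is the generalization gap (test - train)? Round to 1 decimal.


Generalization gap = test_error - train_error
= 5.6 - 2.5
= 3.1%
A moderate gap.

3.1


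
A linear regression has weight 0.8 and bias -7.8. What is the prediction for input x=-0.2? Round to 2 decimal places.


y = 0.8 * -0.2 + (-7.8)
= -0.16 + (-7.8)
= -7.96

-7.96


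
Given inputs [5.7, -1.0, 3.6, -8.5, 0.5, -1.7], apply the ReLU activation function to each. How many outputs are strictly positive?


ReLU(x) = max(0, x) for each element:
ReLU(5.7) = 5.7
ReLU(-1.0) = 0
ReLU(3.6) = 3.6
ReLU(-8.5) = 0
ReLU(0.5) = 0.5
ReLU(-1.7) = 0
Active neurons (>0): 3

3


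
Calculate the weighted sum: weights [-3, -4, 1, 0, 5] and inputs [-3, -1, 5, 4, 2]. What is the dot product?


Element-wise products:
-3 * -3 = 9
-4 * -1 = 4
1 * 5 = 5
0 * 4 = 0
5 * 2 = 10
Sum = 9 + 4 + 5 + 0 + 10
= 28

28


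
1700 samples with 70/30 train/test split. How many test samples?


Train samples = 1700 * 70% = 1190
Test samples = 1700 - 1190
= 510

510


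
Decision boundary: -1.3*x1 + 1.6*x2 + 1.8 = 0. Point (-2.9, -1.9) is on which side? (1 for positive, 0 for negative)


Compute -1.3 * -2.9 + 1.6 * -1.9 + 1.8
= 3.77 + -3.04 + 1.8
= 2.53
Since 2.53 >= 0, the point is on the positive side.

1


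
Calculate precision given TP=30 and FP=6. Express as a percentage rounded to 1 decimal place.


Precision = TP / (TP + FP) * 100
= 30 / (30 + 6)
= 30 / 36
= 0.8333
= 83.3%

83.3


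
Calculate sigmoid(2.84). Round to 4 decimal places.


sigmoid(z) = 1 / (1 + exp(-z))
exp(-(2.84)) = exp(-2.84) = 0.0584
1 + 0.0584 = 1.0584
1 / 1.0584 = 0.9448

0.9448


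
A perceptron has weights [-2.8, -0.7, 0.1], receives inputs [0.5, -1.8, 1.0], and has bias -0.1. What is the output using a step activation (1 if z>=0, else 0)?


z = w . x + b
= -2.8*0.5 + -0.7*-1.8 + 0.1*1.0 + -0.1
= -1.4 + 1.26 + 0.1 + -0.1
= -0.04 + -0.1
= -0.14
Since z = -0.14 < 0, output = 0

0


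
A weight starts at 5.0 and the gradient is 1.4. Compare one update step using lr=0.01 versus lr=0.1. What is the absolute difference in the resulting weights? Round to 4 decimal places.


With lr=0.01: w_new = 5.0 - 0.01 * 1.4 = 4.986
With lr=0.1: w_new = 5.0 - 0.1 * 1.4 = 4.86
Absolute difference = |4.986 - 4.86|
= 0.1260

0.1260


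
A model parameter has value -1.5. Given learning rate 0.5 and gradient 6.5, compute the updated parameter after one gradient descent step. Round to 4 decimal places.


w_new = w_old - lr * gradient
= -1.5 - 0.5 * 6.5
= -1.5 - (3.25)
= -4.7500

-4.7500


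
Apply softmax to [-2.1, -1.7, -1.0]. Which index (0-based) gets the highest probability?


Softmax is a monotonic transformation, so it preserves the argmax.
We need to find the index of the maximum logit.
Index 0: -2.1
Index 1: -1.7
Index 2: -1.0
Maximum logit = -1.0 at index 2

2


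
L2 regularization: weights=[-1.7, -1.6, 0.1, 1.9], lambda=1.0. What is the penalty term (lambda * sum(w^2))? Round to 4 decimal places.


Squaring each weight:
(-1.7)^2 = 2.89
(-1.6)^2 = 2.56
0.1^2 = 0.01
1.9^2 = 3.61
Sum of squares = 9.07
Penalty = 1.0 * 9.07 = 9.0700

9.0700


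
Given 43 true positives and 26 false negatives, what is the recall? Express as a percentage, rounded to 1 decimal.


Recall = TP / (TP + FN) * 100
= 43 / (43 + 26)
= 43 / 69
= 0.6232
= 62.3%

62.3


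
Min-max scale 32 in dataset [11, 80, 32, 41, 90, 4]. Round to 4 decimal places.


Min = 4, Max = 90
Range = 90 - 4 = 86
Scaled = (x - min) / (max - min)
= (32 - 4) / 86
= 28 / 86
= 0.3256

0.3256


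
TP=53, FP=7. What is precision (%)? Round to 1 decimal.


Precision = TP / (TP + FP) * 100
= 53 / (53 + 7)
= 53 / 60
= 0.8833
= 88.3%

88.3


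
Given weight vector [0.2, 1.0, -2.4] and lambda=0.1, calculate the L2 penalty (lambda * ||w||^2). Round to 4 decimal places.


Squaring each weight:
0.2^2 = 0.04
1.0^2 = 1.0
(-2.4)^2 = 5.76
Sum of squares = 6.8
Penalty = 0.1 * 6.8 = 0.6800

0.6800


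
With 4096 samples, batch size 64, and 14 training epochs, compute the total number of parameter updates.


Iterations per epoch = 4096 / 64 = 64
Total updates = iterations_per_epoch * epochs
= 64 * 14
= 896

896


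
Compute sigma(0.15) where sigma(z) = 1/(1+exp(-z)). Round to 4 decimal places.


sigmoid(z) = 1 / (1 + exp(-z))
exp(-(0.15)) = exp(-0.15) = 0.8607
1 + 0.8607 = 1.8607
1 / 1.8607 = 0.5374

0.5374


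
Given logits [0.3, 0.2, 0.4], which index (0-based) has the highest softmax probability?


Softmax is a monotonic transformation, so it preserves the argmax.
We need to find the index of the maximum logit.
Index 0: 0.3
Index 1: 0.2
Index 2: 0.4
Maximum logit = 0.4 at index 2

2


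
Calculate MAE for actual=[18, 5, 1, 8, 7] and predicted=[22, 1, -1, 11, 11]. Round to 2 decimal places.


Absolute errors: [4, 4, 2, 3, 4]
Sum of absolute errors = 17
MAE = 17 / 5 = 3.40

3.40


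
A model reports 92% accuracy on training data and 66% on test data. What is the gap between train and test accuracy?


Gap = train_accuracy - test_accuracy
= 92 - 66
= 26%
This large gap strongly indicates overfitting.

26


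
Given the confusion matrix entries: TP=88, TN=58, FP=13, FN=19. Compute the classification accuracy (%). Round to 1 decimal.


Accuracy = (TP + TN) / (TP + TN + FP + FN) * 100
= (88 + 58) / (88 + 58 + 13 + 19)
= 146 / 178
= 0.8202
= 82.0%

82.0


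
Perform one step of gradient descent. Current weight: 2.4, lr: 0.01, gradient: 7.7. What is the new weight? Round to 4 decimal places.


w_new = w_old - lr * gradient
= 2.4 - 0.01 * 7.7
= 2.4 - (0.077)
= 2.3230

2.3230


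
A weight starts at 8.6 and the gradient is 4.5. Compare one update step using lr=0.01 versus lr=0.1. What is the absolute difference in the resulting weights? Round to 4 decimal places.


With lr=0.01: w_new = 8.6 - 0.01 * 4.5 = 8.555
With lr=0.1: w_new = 8.6 - 0.1 * 4.5 = 8.15
Absolute difference = |8.555 - 8.15|
= 0.4050

0.4050


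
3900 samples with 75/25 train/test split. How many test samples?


Train samples = 3900 * 75% = 2925
Test samples = 3900 - 2925
= 975

975


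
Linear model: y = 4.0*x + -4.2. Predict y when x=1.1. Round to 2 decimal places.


y = 4.0 * 1.1 + (-4.2)
= 4.4 + (-4.2)
= 0.20

0.20


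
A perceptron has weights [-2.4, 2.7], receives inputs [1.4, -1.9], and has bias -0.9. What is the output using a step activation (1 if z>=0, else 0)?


z = w . x + b
= -2.4*1.4 + 2.7*-1.9 + -0.9
= -3.36 + -5.13 + -0.9
= -8.49 + -0.9
= -9.39
Since z = -9.39 < 0, output = 0

0


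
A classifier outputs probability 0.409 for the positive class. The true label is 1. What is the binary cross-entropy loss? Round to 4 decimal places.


For y=1: Loss = -log(p)
= -log(0.409)
= -(-0.894)
= 0.8940

0.8940


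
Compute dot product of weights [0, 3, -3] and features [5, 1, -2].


Element-wise products:
0 * 5 = 0
3 * 1 = 3
-3 * -2 = 6
Sum = 0 + 3 + 6
= 9

9


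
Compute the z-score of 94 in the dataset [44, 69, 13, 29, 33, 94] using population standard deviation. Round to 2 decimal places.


Mean = (44 + 69 + 13 + 29 + 33 + 94) / 6 = 47.0
Variance = sum((x_i - mean)^2) / n = 729.6667
Std = sqrt(729.6667) = 27.0123
Z = (x - mean) / std
= (94 - 47.0) / 27.0123
= 47.0 / 27.0123
= 1.74

1.74


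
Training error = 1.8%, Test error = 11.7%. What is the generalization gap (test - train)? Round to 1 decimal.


Generalization gap = test_error - train_error
= 11.7 - 1.8
= 9.9%
A moderate gap.

9.9


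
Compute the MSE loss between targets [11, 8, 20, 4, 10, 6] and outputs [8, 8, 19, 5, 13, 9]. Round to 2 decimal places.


Differences: [3, 0, 1, -1, -3, -3]
Squared errors: [9, 0, 1, 1, 9, 9]
Sum of squared errors = 29
MSE = 29 / 6 = 4.83

4.83


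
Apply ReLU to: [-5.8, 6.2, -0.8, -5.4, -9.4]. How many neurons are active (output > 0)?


ReLU(x) = max(0, x) for each element:
ReLU(-5.8) = 0
ReLU(6.2) = 6.2
ReLU(-0.8) = 0
ReLU(-5.4) = 0
ReLU(-9.4) = 0
Active neurons (>0): 1

1


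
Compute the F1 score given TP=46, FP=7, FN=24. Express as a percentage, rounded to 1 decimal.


Precision = TP / (TP + FP) = 46 / 53 = 0.8679
Recall = TP / (TP + FN) = 46 / 70 = 0.6571
F1 = 2 * P * R / (P + R)
= 2 * 0.8679 * 0.6571 / (0.8679 + 0.6571)
= 1.1407 / 1.5251
= 0.748
As percentage: 74.8%

74.8


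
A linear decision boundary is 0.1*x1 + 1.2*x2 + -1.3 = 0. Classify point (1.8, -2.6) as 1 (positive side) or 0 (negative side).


Compute 0.1 * 1.8 + 1.2 * -2.6 + -1.3
= 0.18 + -3.12 + -1.3
= -4.24
Since -4.24 < 0, the point is on the negative side.

0


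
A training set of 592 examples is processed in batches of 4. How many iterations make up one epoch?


Iterations per epoch = dataset_size / batch_size
= 592 / 4
= 148

148


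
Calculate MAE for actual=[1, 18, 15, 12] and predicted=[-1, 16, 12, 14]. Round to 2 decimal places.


Absolute errors: [2, 2, 3, 2]
Sum of absolute errors = 9
MAE = 9 / 4 = 2.25

2.25


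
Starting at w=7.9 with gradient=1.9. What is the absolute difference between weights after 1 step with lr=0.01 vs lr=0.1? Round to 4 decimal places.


With lr=0.01: w_new = 7.9 - 0.01 * 1.9 = 7.881
With lr=0.1: w_new = 7.9 - 0.1 * 1.9 = 7.71
Absolute difference = |7.881 - 7.71|
= 0.1710

0.1710


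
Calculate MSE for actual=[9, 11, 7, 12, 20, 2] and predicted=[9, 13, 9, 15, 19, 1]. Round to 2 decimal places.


Differences: [0, -2, -2, -3, 1, 1]
Squared errors: [0, 4, 4, 9, 1, 1]
Sum of squared errors = 19
MSE = 19 / 6 = 3.17

3.17


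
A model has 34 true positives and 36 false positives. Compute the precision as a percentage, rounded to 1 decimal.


Precision = TP / (TP + FP) * 100
= 34 / (34 + 36)
= 34 / 70
= 0.4857
= 48.6%

48.6


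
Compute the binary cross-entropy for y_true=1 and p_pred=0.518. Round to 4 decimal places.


For y=1: Loss = -log(p)
= -log(0.518)
= -(-0.6578)
= 0.6578

0.6578


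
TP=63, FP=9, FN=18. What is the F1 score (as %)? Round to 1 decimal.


Precision = TP / (TP + FP) = 63 / 72 = 0.875
Recall = TP / (TP + FN) = 63 / 81 = 0.7778
F1 = 2 * P * R / (P + R)
= 2 * 0.875 * 0.7778 / (0.875 + 0.7778)
= 1.3611 / 1.6528
= 0.8235
As percentage: 82.4%

82.4


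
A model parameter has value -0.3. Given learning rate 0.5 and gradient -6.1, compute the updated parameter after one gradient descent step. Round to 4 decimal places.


w_new = w_old - lr * gradient
= -0.3 - 0.5 * -6.1
= -0.3 - (-3.05)
= 2.7500

2.7500


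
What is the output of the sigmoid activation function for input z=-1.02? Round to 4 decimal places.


sigmoid(z) = 1 / (1 + exp(-z))
exp(-(-1.02)) = exp(1.02) = 2.7732
1 + 2.7732 = 3.7732
1 / 3.7732 = 0.2650

0.2650


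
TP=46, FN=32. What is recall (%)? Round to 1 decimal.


Recall = TP / (TP + FN) * 100
= 46 / (46 + 32)
= 46 / 78
= 0.5897
= 59.0%

59.0


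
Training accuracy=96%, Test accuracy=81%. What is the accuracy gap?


Gap = train_accuracy - test_accuracy
= 96 - 81
= 15%
This gap suggests the model is overfitting.

15


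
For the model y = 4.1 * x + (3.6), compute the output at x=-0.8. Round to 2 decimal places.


y = 4.1 * -0.8 + (3.6)
= -3.28 + (3.6)
= 0.32

0.32


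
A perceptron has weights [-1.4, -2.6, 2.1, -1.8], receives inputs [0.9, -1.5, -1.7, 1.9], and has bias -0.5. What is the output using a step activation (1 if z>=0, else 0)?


z = w . x + b
= -1.4*0.9 + -2.6*-1.5 + 2.1*-1.7 + -1.8*1.9 + -0.5
= -1.26 + 3.9 + -3.57 + -3.42 + -0.5
= -4.35 + -0.5
= -4.85
Since z = -4.85 < 0, output = 0

0


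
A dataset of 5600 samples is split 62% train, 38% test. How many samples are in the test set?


Train samples = 5600 * 62% = 3472
Test samples = 5600 - 3472
= 2128

2128


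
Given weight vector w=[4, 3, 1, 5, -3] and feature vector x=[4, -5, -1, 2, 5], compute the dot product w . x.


Element-wise products:
4 * 4 = 16
3 * -5 = -15
1 * -1 = -1
5 * 2 = 10
-3 * 5 = -15
Sum = 16 + -15 + -1 + 10 + -15
= -5

-5


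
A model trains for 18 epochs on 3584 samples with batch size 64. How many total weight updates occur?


Iterations per epoch = 3584 / 64 = 56
Total updates = iterations_per_epoch * epochs
= 56 * 18
= 1008

1008


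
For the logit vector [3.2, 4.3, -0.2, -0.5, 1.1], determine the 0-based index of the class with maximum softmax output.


Softmax is a monotonic transformation, so it preserves the argmax.
We need to find the index of the maximum logit.
Index 0: 3.2
Index 1: 4.3
Index 2: -0.2
Index 3: -0.5
Index 4: 1.1
Maximum logit = 4.3 at index 1

1


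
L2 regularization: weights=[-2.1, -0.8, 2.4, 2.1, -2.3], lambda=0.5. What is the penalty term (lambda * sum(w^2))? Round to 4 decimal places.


Squaring each weight:
(-2.1)^2 = 4.41
(-0.8)^2 = 0.64
2.4^2 = 5.76
2.1^2 = 4.41
(-2.3)^2 = 5.29
Sum of squares = 20.51
Penalty = 0.5 * 20.51 = 10.2550

10.2550


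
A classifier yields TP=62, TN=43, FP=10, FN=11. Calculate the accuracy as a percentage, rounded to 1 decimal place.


Accuracy = (TP + TN) / (TP + TN + FP + FN) * 100
= (62 + 43) / (62 + 43 + 10 + 11)
= 105 / 126
= 0.8333
= 83.3%

83.3


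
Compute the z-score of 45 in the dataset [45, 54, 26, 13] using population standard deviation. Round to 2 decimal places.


Mean = (45 + 54 + 26 + 13) / 4 = 34.5
Variance = sum((x_i - mean)^2) / n = 256.25
Std = sqrt(256.25) = 16.0078
Z = (x - mean) / std
= (45 - 34.5) / 16.0078
= 10.5 / 16.0078
= 0.66

0.66


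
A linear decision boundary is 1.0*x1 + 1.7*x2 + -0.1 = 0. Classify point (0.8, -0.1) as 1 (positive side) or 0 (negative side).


Compute 1.0 * 0.8 + 1.7 * -0.1 + -0.1
= 0.8 + -0.17 + -0.1
= 0.53
Since 0.53 >= 0, the point is on the positive side.

1


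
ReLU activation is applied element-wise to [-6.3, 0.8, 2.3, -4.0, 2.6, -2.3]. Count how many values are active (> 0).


ReLU(x) = max(0, x) for each element:
ReLU(-6.3) = 0
ReLU(0.8) = 0.8
ReLU(2.3) = 2.3
ReLU(-4.0) = 0
ReLU(2.6) = 2.6
ReLU(-2.3) = 0
Active neurons (>0): 3

3


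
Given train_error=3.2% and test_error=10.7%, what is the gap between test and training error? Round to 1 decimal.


Generalization gap = test_error - train_error
= 10.7 - 3.2
= 7.5%
A moderate gap.

7.5


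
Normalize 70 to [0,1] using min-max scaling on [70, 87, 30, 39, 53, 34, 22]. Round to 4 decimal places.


Min = 22, Max = 87
Range = 87 - 22 = 65
Scaled = (x - min) / (max - min)
= (70 - 22) / 65
= 48 / 65
= 0.7385

0.7385


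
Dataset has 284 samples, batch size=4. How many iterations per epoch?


Iterations per epoch = dataset_size / batch_size
= 284 / 4
= 71

71


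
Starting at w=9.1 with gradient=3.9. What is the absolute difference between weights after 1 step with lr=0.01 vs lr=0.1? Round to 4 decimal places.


With lr=0.01: w_new = 9.1 - 0.01 * 3.9 = 9.061
With lr=0.1: w_new = 9.1 - 0.1 * 3.9 = 8.71
Absolute difference = |9.061 - 8.71|
= 0.3510

0.3510


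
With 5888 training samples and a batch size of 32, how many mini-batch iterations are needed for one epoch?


Iterations per epoch = dataset_size / batch_size
= 5888 / 32
= 184

184


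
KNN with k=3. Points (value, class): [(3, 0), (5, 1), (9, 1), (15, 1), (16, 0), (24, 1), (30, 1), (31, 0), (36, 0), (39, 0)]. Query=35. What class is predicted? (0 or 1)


Distances from query 35:
Point 36 (class 0): distance = 1
Point 31 (class 0): distance = 4
Point 39 (class 0): distance = 4
K=3 nearest neighbors: classes = [0, 0, 0]
Votes for class 1: 0 / 3
Majority vote => class 0

0


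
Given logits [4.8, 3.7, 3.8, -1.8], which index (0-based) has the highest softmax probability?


Softmax is a monotonic transformation, so it preserves the argmax.
We need to find the index of the maximum logit.
Index 0: 4.8
Index 1: 3.7
Index 2: 3.8
Index 3: -1.8
Maximum logit = 4.8 at index 0

0


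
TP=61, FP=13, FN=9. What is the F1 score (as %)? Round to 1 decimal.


Precision = TP / (TP + FP) = 61 / 74 = 0.8243
Recall = TP / (TP + FN) = 61 / 70 = 0.8714
F1 = 2 * P * R / (P + R)
= 2 * 0.8243 * 0.8714 / (0.8243 + 0.8714)
= 1.4367 / 1.6958
= 0.8472
As percentage: 84.7%

84.7


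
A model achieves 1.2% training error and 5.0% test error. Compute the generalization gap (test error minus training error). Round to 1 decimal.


Generalization gap = test_error - train_error
= 5.0 - 1.2
= 3.8%
A moderate gap.

3.8


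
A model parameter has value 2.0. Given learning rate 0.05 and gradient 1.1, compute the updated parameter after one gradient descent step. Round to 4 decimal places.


w_new = w_old - lr * gradient
= 2.0 - 0.05 * 1.1
= 2.0 - (0.055)
= 1.9450

1.9450


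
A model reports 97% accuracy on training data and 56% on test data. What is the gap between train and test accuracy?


Gap = train_accuracy - test_accuracy
= 97 - 56
= 41%
This large gap strongly indicates overfitting.

41


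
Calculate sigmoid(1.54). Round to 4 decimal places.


sigmoid(z) = 1 / (1 + exp(-z))
exp(-(1.54)) = exp(-1.54) = 0.2144
1 + 0.2144 = 1.2144
1 / 1.2144 = 0.8235

0.8235


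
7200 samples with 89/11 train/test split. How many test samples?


Train samples = 7200 * 89% = 6408
Test samples = 7200 - 6408
= 792

792


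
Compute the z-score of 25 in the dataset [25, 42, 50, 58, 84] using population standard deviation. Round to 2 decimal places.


Mean = (25 + 42 + 50 + 58 + 84) / 5 = 51.8
Variance = sum((x_i - mean)^2) / n = 378.56
Std = sqrt(378.56) = 19.4566
Z = (x - mean) / std
= (25 - 51.8) / 19.4566
= -26.8 / 19.4566
= -1.38

-1.38


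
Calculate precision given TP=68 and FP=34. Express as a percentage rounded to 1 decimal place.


Precision = TP / (TP + FP) * 100
= 68 / (68 + 34)
= 68 / 102
= 0.6667
= 66.7%

66.7


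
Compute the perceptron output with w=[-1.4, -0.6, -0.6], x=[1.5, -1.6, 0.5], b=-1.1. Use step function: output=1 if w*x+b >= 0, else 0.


z = w . x + b
= -1.4*1.5 + -0.6*-1.6 + -0.6*0.5 + -1.1
= -2.1 + 0.96 + -0.3 + -1.1
= -1.44 + -1.1
= -2.54
Since z = -2.54 < 0, output = 0

0


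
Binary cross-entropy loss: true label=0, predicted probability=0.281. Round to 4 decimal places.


For y=0: Loss = -log(1-p)
= -log(1 - 0.281)
= -log(0.719)
= -(-0.3299)
= 0.3299

0.3299


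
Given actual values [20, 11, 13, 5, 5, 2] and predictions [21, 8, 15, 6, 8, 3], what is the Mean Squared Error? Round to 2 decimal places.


Differences: [-1, 3, -2, -1, -3, -1]
Squared errors: [1, 9, 4, 1, 9, 1]
Sum of squared errors = 25
MSE = 25 / 6 = 4.17

4.17


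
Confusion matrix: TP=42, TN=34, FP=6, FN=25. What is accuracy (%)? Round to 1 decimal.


Accuracy = (TP + TN) / (TP + TN + FP + FN) * 100
= (42 + 34) / (42 + 34 + 6 + 25)
= 76 / 107
= 0.7103
= 71.0%

71.0


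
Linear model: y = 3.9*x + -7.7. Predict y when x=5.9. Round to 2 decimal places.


y = 3.9 * 5.9 + (-7.7)
= 23.01 + (-7.7)
= 15.31

15.31


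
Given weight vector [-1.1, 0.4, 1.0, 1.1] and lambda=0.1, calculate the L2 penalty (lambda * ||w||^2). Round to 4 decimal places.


Squaring each weight:
(-1.1)^2 = 1.21
0.4^2 = 0.16
1.0^2 = 1.0
1.1^2 = 1.21
Sum of squares = 3.58
Penalty = 0.1 * 3.58 = 0.3580

0.3580


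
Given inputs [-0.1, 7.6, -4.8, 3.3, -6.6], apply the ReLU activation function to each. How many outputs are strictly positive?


ReLU(x) = max(0, x) for each element:
ReLU(-0.1) = 0
ReLU(7.6) = 7.6
ReLU(-4.8) = 0
ReLU(3.3) = 3.3
ReLU(-6.6) = 0
Active neurons (>0): 2

2


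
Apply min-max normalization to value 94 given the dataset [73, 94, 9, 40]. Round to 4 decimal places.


Min = 9, Max = 94
Range = 94 - 9 = 85
Scaled = (x - min) / (max - min)
= (94 - 9) / 85
= 85 / 85
= 1.0000

1.0000


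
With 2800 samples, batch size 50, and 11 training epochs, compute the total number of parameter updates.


Iterations per epoch = 2800 / 50 = 56
Total updates = iterations_per_epoch * epochs
= 56 * 11
= 616

616


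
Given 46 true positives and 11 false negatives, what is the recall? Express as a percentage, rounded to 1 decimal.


Recall = TP / (TP + FN) * 100
= 46 / (46 + 11)
= 46 / 57
= 0.807
= 80.7%

80.7


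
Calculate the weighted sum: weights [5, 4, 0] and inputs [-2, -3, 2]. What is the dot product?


Element-wise products:
5 * -2 = -10
4 * -3 = -12
0 * 2 = 0
Sum = -10 + -12 + 0
= -22

-22


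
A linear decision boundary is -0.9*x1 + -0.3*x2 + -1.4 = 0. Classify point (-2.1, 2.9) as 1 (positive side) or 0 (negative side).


Compute -0.9 * -2.1 + -0.3 * 2.9 + -1.4
= 1.89 + -0.87 + -1.4
= -0.38
Since -0.38 < 0, the point is on the negative side.

0


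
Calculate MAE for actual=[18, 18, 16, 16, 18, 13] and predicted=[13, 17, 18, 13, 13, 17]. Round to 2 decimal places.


Absolute errors: [5, 1, 2, 3, 5, 4]
Sum of absolute errors = 20
MAE = 20 / 6 = 3.33

3.33


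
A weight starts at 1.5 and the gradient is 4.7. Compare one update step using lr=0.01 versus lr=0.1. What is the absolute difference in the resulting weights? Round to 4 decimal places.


With lr=0.01: w_new = 1.5 - 0.01 * 4.7 = 1.453
With lr=0.1: w_new = 1.5 - 0.1 * 4.7 = 1.03
Absolute difference = |1.453 - 1.03|
= 0.4230

0.4230


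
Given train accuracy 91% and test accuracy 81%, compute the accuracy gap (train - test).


Gap = train_accuracy - test_accuracy
= 91 - 81
= 10%
This moderate gap may indicate mild overfitting.

10


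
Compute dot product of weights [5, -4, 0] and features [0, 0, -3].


Element-wise products:
5 * 0 = 0
-4 * 0 = 0
0 * -3 = 0
Sum = 0 + 0 + 0
= 0

0


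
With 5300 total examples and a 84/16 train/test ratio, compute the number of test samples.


Train samples = 5300 * 84% = 4452
Test samples = 5300 - 4452
= 848

848


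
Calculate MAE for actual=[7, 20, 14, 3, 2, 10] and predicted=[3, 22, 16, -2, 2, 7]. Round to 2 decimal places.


Absolute errors: [4, 2, 2, 5, 0, 3]
Sum of absolute errors = 16
MAE = 16 / 6 = 2.67

2.67


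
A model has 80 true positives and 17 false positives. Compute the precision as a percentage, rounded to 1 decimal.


Precision = TP / (TP + FP) * 100
= 80 / (80 + 17)
= 80 / 97
= 0.8247
= 82.5%

82.5


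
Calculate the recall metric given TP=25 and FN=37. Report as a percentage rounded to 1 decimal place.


Recall = TP / (TP + FN) * 100
= 25 / (25 + 37)
= 25 / 62
= 0.4032
= 40.3%

40.3


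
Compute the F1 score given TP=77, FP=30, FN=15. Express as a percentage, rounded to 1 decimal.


Precision = TP / (TP + FP) = 77 / 107 = 0.7196
Recall = TP / (TP + FN) = 77 / 92 = 0.837
F1 = 2 * P * R / (P + R)
= 2 * 0.7196 * 0.837 / (0.7196 + 0.837)
= 1.2046 / 1.5566
= 0.7739
As percentage: 77.4%

77.4


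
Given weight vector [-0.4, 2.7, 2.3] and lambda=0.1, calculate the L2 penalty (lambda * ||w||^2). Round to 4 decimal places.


Squaring each weight:
(-0.4)^2 = 0.16
2.7^2 = 7.29
2.3^2 = 5.29
Sum of squares = 12.74
Penalty = 0.1 * 12.74 = 1.2740

1.2740


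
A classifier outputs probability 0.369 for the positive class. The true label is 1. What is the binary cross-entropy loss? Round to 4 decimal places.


For y=1: Loss = -log(p)
= -log(0.369)
= -(-0.997)
= 0.9970

0.9970


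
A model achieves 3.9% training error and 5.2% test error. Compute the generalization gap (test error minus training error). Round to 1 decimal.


Generalization gap = test_error - train_error
= 5.2 - 3.9
= 1.3%
A small gap suggests good generalization.

1.3


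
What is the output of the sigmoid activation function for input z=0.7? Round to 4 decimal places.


sigmoid(z) = 1 / (1 + exp(-z))
exp(-(0.7)) = exp(-0.7) = 0.4966
1 + 0.4966 = 1.4966
1 / 1.4966 = 0.6682

0.6682


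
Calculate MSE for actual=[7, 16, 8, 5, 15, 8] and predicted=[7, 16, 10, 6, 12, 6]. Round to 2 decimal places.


Differences: [0, 0, -2, -1, 3, 2]
Squared errors: [0, 0, 4, 1, 9, 4]
Sum of squared errors = 18
MSE = 18 / 6 = 3.00

3.00


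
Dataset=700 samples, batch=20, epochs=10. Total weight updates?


Iterations per epoch = 700 / 20 = 35
Total updates = iterations_per_epoch * epochs
= 35 * 10
= 350

350


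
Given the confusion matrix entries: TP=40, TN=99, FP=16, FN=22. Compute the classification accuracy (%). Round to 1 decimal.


Accuracy = (TP + TN) / (TP + TN + FP + FN) * 100
= (40 + 99) / (40 + 99 + 16 + 22)
= 139 / 177
= 0.7853
= 78.5%

78.5
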